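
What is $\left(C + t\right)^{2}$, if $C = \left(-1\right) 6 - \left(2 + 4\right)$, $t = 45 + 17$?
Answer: $2500$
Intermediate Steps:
$t = 62$
$C = -12$ ($C = -6 + \left(1 - \left(3 + 4\right)\right) = -6 + \left(1 - 7\right) = -6 - 6 = -12$)
$\left(C + t\right)^{2} = \left(-12 + 62\right)^{2} = 50^{2} = 2500$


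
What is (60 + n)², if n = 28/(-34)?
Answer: 1012036/289 ≈ 3501.9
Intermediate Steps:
n = -14/17 (n = 28*(-1/34) = -14/17 ≈ -0.82353)
(60 + n)² = (60 - 14/17)² = (1006/17)² = 1012036/289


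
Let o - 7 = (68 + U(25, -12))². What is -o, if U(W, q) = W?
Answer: -8656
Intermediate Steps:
o = 8656 (o = 7 + (68 + 25)² = 7 + 93² = 7 + 8649 = 8656)
-o = -1*8656 = -8656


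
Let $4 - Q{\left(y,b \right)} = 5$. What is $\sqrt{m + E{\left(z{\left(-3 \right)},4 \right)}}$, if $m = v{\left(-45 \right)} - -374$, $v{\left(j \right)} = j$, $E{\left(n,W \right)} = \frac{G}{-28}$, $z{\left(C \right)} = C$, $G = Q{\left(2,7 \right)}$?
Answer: $\frac{\sqrt{64491}}{14} \approx 18.139$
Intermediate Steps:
$Q{\left(y,b \right)} = -1$ ($Q{\left(y,b \right)} = 4 - 5 = -1$)
$G = -1$
$E{\left(n,W \right)} = \frac{1}{28}$ ($E{\left(n,W \right)} = - \frac{1}{-28} = \left(-1\right) \left(- \frac{1}{28}\right) = \frac{1}{28}$)
$m = 329$ ($m = -45 - -374 = -45 + 374 = 329$)
$\sqrt{m + E{\left(z{\left(-3 \right)},4 \right)}} = \sqrt{329 + \frac{1}{28}} = \sqrt{\frac{9213}{28}} = \frac{\sqrt{64491}}{14}$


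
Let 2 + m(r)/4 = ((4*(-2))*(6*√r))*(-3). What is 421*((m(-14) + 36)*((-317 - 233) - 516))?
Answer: -12566008 - 258500736*I*√14 ≈ -1.2566e+7 - 9.6722e+8*I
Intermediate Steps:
m(r) = -8 + 576*√r (m(r) = -8 + 4*(((4*(-2))*(6*√r))*(-3)) = -8 + 4*(-48*√r*(-3)) = -8 + 4*(144*√r) = -8 + 576*√r)
421*((m(-14) + 36)*((-317 - 233) - 516)) = 421*(((-8 + 576*√(-14)) + 36)*((-317 - 233) - 516)) = 421*(((-8 + 576*(I*√14)) + 36)*(-550 - 516)) = 421*(((-8 + 576*I*√14) + 36)*(-1066)) = 421*((28 + 576*I*√14)*(-1066)) = 421*(-29848 - 614016*I*√14) = -12566008 - 258500736*I*√14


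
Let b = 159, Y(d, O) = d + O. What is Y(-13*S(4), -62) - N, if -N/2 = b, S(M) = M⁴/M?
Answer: -576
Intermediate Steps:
S(M) = M³
Y(d, O) = O + d
N = -318 (N = -2*159 = -318)
Y(-13*S(4), -62) - N = (-62 - 13*4³) - 1*(-318) = (-62 - 13*64) + 318 = (-62 - 832) + 318 = -894 + 318 = -576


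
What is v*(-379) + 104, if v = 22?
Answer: -8234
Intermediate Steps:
v*(-379) + 104 = 22*(-379) + 104 = -8338 + 104 = -8234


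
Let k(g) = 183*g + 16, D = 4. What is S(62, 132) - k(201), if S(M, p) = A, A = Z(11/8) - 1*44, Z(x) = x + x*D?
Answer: -294689/8 ≈ -36836.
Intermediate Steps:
Z(x) = 5*x (Z(x) = x + x*4 = x + 4*x = 5*x)
k(g) = 16 + 183*g
A = -297/8 (A = 5*(11/8) - 1*44 = 5*(11*(⅛)) - 44 = 5*(11/8) - 44 = 55/8 - 44 = -297/8 ≈ -37.125)
S(M, p) = -297/8
S(62, 132) - k(201) = -297/8 - (16 + 183*201) = -297/8 - (16 + 36783) = -297/8 - 1*36799 = -297/8 - 36799 = -294689/8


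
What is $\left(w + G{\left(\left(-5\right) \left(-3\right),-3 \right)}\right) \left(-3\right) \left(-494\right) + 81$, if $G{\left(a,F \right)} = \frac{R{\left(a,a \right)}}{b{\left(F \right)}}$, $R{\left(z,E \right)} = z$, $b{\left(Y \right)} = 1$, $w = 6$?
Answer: $31203$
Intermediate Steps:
$G{\left(a,F \right)} = a$ ($G{\left(a,F \right)} = \frac{a}{1} = a 1 = a$)
$\left(w + G{\left(\left(-5\right) \left(-3\right),-3 \right)}\right) \left(-3\right) \left(-494\right) + 81 = \left(6 - -15\right) \left(-3\right) \left(-494\right) + 81 = \left(6 + 15\right) \left(-3\right) \left(-494\right) + 81 = 21 \left(-3\right) \left(-494\right) + 81 = \left(-63\right) \left(-494\right) + 81 = 31122 + 81 = 31203$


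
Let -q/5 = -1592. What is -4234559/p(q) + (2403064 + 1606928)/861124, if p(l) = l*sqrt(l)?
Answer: 1002498/215281 - 4234559*sqrt(1990)/31680800 ≈ -1.3059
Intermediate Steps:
q = 7960 (q = -5*(-1592) = 7960)
p(l) = l**(3/2)
-4234559/p(q) + (2403064 + 1606928)/861124 = -4234559*sqrt(1990)/31680800 + (2403064 + 1606928)/861124 = -4234559*sqrt(1990)/31680800 + 4009992*(1/861124) = -4234559*sqrt(1990)/31680800 + 1002498/215281 = 1002498/215281 - 4234559*sqrt(1990)/31680800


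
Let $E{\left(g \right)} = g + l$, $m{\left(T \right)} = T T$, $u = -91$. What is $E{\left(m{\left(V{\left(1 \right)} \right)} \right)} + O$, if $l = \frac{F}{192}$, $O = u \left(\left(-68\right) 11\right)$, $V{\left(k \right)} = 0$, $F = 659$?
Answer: $\frac{13069715}{192} \approx 68071.0$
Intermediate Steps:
$O = 68068$ ($O = - 91 \left(\left(-68\right) 11\right) = \left(-91\right) \left(-748\right) = 68068$)
$m{\left(T \right)} = T^{2}$
$l = \frac{659}{192} \approx 3.4323$
$E{\left(g \right)} = \frac{659}{192} + g$ ($E{\left(g \right)} = g + \frac{659}{192} = \frac{659}{192} + g$)
$E{\left(m{\left(V{\left(1 \right)} \right)} \right)} + O = \left(\frac{659}{192} + 0^{2}\right) + 68068 = \left(\frac{659}{192} + 0\right) + 68068 = \frac{659}{192} + 68068 = \frac{13069715}{192}$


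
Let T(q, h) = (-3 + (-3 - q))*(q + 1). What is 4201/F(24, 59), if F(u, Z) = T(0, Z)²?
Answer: 4201/36 ≈ 116.69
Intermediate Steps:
T(q, h) = (1 + q)*(-6 - q) (T(q, h) = (-6 - q)*(1 + q) = (1 + q)*(-6 - q))
F(u, Z) = 36 (F(u, Z) = (-6 - 1*0² - 7*0)² = (-6 - 1*0 + 0)² = (-6 + 0 + 0)² = (-6)² = 36)
4201/F(24, 59) = 4201/36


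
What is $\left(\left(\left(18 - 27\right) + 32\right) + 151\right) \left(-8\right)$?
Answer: $-1392$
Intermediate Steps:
$\left(\left(\left(18 - 27\right) + 32\right) + 151\right) \left(-8\right) = \left(\left(-9 + 32\right) + 151\right) \left(-8\right) = \left(23 + 151\right) \left(-8\right) = 174 \left(-8\right) = -1392$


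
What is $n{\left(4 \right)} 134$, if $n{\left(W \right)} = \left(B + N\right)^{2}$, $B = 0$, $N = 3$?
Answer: $1206$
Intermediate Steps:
$n{\left(W \right)} = 9$ ($n{\left(W \right)} = \left(0 + 3\right)^{2} = 3^{2} = 9$)
$n{\left(4 \right)} 134 = 9 \cdot 134 = 1206$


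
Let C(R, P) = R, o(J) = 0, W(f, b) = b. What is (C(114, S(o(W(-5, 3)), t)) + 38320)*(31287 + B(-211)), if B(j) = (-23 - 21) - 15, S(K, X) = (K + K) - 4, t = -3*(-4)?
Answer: 1200216952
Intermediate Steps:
t = 12
S(K, X) = -4 + 2*K (S(K, X) = 2*K - 4 = -4 + 2*K)
B(j) = -59 (B(j) = -44 - 15 = -59)
(C(114, S(o(W(-5, 3)), t)) + 38320)*(31287 + B(-211)) = (114 + 38320)*(31287 - 59) = 38434*31228 = 1200216952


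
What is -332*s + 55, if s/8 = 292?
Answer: -775497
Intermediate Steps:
s = 2336 (s = 8*292 = 2336)
-332*s + 55 = -332*2336 + 55 = -775552 + 55 = -775497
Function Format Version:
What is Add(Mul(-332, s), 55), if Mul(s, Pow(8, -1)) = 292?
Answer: -775497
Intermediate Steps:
s = 2336 (s = Mul(8, 292) = 2336)
Add(Mul(-332, s), 55) = Add(Mul(-332, 2336), 55) = Add(-775552, 55) = -775497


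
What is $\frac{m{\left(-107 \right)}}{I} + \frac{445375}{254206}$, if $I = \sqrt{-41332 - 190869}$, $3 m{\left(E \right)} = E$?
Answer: $\frac{445375}{254206} + \frac{107 i \sqrt{232201}}{696603} \approx 1.752 + 0.074017 i$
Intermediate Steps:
$m{\left(E \right)} = \frac{E}{3}$
$I = i \sqrt{232201}$ ($I = \sqrt{-232201} = i \sqrt{232201} \approx 481.87 i$)
$\frac{m{\left(-107 \right)}}{I} + \frac{445375}{254206} = \frac{\frac{1}{3} \left(-107\right)}{i \sqrt{232201}} + \frac{445375}{254206} = - \frac{107 \left(- \frac{i \sqrt{232201}}{232201}\right)}{3} + 445375 \cdot \frac{1}{254206} = \frac{107 i \sqrt{232201}}{696603} + \frac{445375}{254206} = \frac{445375}{254206} + \frac{107 i \sqrt{232201}}{696603}$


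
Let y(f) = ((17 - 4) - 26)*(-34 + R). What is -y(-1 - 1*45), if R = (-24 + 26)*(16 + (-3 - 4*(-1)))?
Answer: 0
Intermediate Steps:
R = 34 (R = 2*(16 + (-3 + 4)) = 2*(16 + 1) = 2*17 = 34)
y(f) = 0 (y(f) = ((17 - 4) - 26)*(-34 + 34) = (13 - 26)*0 = -13*0 = 0)
-y(-1 - 1*45) = -1*0 = 0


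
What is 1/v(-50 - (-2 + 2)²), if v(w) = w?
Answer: -1/50 ≈ -0.020000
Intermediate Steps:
1/v(-50 - (-2 + 2)²) = 1/(-50 - (-2 + 2)²) = 1/(-50 - 1*0²) = 1/(-50 - 1*0) = 1/(-50 + 0) = 1/(-50) = -1/50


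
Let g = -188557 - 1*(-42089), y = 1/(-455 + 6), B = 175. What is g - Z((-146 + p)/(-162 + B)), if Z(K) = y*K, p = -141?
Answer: -854934003/5837 ≈ -1.4647e+5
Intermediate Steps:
y = -1/449 (y = 1/(-449) = -1/449 ≈ -0.0022272)
Z(K) = -K/449
g = -146468 (g = -188557 + 42089 = -146468)
g - Z((-146 + p)/(-162 + B)) = -146468 - (-1)*(-146 - 141)/(-162 + 175)/449 = -146468 - (-1)*(-287/13)/449 = -146468 - (-1)*(-287*1/13)/449 = -146468 - (-1)*(-287)/(449*13) = -146468 - 1*287/5837 = -146468 - 287/5837 = -854934003/5837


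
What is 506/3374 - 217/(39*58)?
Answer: 206207/3815994 ≈ 0.054038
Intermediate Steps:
506/3374 - 217/(39*58) = 506*(1/3374) - 217/2262 = 253/1687 - 217*1/2262 = 253/1687 - 217/2262 = 206207/3815994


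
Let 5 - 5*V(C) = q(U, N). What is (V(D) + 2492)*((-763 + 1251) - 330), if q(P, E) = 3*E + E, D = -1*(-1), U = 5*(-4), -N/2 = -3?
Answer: 1965678/5 ≈ 3.9314e+5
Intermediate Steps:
N = 6 (N = -2*(-3) = 6)
U = -20
D = 1
q(P, E) = 4*E
V(C) = -19/5 (V(C) = 1 - 4*6/5 = 1 - 1/5*24 = 1 - 24/5 = -19/5)
(V(D) + 2492)*((-763 + 1251) - 330) = (-19/5 + 2492)*((-763 + 1251) - 330) = 12441*(488 - 330)/5 = (12441/5)*158 = 1965678/5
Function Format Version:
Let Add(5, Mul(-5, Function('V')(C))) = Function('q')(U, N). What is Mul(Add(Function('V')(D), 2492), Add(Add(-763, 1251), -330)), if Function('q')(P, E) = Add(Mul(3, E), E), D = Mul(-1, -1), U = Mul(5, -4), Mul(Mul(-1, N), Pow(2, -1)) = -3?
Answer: Rational(1965678, 5) ≈ 3.9314e+5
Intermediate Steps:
N = 6 (N = Mul(-2, -3) = 6)
U = -20
D = 1
Function('q')(P, E) = Mul(4, E)
Function('V')(C) = Rational(-19, 5) (Function('V')(C) = Add(1, Mul(Rational(-1, 5), Mul(4, 6))) = Add(1, Mul(Rational(-1, 5), 24)) = Add(1, Rational(-24, 5)) = Rational(-19, 5))
Mul(Add(Function('V')(D), 2492), Add(Add(-763, 1251), -330)) = Mul(Add(Rational(-19, 5), 2492), Add(Add(-763, 1251), -330)) = Mul(Rational(12441, 5), Add(488, -330)) = Mul(Rational(12441, 5), 158) = Rational(1965678, 5)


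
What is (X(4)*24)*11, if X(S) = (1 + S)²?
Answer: 6600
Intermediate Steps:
(X(4)*24)*11 = ((1 + 4)²*24)*11 = (5²*24)*11 = (25*24)*11 = 600*11 = 6600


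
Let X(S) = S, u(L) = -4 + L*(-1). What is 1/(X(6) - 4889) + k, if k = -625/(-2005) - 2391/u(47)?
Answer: 1570961709/33287411 ≈ 47.194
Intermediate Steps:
u(L) = -4 - L
k = 321722/6817 (k = -625/(-2005) - 2391/(-4 - 1*47) = -625*(-1/2005) - 2391/(-4 - 47) = 125/401 - 2391/(-51) = 125/401 - 2391*(-1/51) = 125/401 + 797/17 = 321722/6817 ≈ 47.194)
1/(X(6) - 4889) + k = 1/(6 - 4889) + 321722/6817 = 1/(-4883) + 321722/6817 = -1/4883 + 321722/6817 = 1570961709/33287411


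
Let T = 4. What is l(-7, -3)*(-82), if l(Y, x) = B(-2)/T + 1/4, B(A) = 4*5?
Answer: -861/2 ≈ -430.50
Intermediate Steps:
B(A) = 20
l(Y, x) = 21/4 (l(Y, x) = 20/4 + 1/4 = 20*(¼) + 1*(¼) = 5 + ¼ = 21/4)
l(-7, -3)*(-82) = (21/4)*(-82) = -861/2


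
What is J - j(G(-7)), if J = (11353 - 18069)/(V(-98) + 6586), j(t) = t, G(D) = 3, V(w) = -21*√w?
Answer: -87243709/21709307 - 493626*I*√2/21709307 ≈ -4.0187 - 0.032156*I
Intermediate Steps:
J = -6716/(6586 - 147*I*√2) (J = (11353 - 18069)/(-147*I*√2 + 6586) = -6716/(-147*I*√2 + 6586) = -6716/(6586 - 147*I*√2) ≈ -1.0187 - 0.032156*I)
J - j(G(-7)) = (-22115788/21709307 - 493626*I*√2/21709307) - 1*3 = (-22115788/21709307 - 493626*I*√2/21709307) - 3 = -87243709/21709307 - 493626*I*√2/21709307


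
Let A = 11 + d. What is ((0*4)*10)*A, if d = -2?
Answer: 0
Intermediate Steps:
A = 9 (A = 11 - 2 = 9)
((0*4)*10)*A = ((0*4)*10)*9 = (0*10)*9 = 0*9 = 0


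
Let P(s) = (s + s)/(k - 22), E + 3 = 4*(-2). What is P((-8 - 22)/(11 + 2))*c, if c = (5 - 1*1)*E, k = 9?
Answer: -2640/169 ≈ -15.621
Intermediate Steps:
E = -11 (E = -3 + 4*(-2) = -3 - 8 = -11)
P(s) = -2*s/13 (P(s) = (s + s)/(9 - 22) = (2*s)/(-13) = (2*s)*(-1/13) = -2*s/13)
c = -44 (c = (5 - 1*1)*(-11) = (5 - 1)*(-11) = 4*(-11) = -44)
P((-8 - 22)/(11 + 2))*c = -2*(-8 - 22)/(13*(11 + 2))*(-44) = -(-60)/(13*13)*(-44) = -2/13*(-30/13)*(-44) = (60/169)*(-44) = -2640/169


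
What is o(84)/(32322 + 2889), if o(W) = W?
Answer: 28/11737 ≈ 0.0023856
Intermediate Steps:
o(84)/(32322 + 2889) = 84/(32322 + 2889) = 84/35211 = 84*(1/35211) = 28/11737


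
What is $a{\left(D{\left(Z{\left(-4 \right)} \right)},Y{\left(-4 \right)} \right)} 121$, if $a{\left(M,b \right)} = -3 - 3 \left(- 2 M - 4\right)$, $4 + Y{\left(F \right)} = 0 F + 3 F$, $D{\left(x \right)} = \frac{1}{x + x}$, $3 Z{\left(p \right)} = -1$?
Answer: $0$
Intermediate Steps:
$Z{\left(p \right)} = - \frac{1}{3}$ ($Z{\left(p \right)} = \frac{1}{3} \left(-1\right) = - \frac{1}{3}$)
$D{\left(x \right)} = \frac{1}{2 x}$
$Y{\left(F \right)} = -4 + 3 F$ ($Y{\left(F \right)} = -4 + \left(0 F + 3 F\right) = -4 + \left(0 + 3 F\right) = -4 + 3 F$)
$a{\left(M,b \right)} = 9 + 6 M$ ($a{\left(M,b \right)} = -3 - 3 \left(-4 - 2 M\right) = -3 + \left(12 + 6 M\right) = 9 + 6 M$)
$a{\left(D{\left(Z{\left(-4 \right)} \right)},Y{\left(-4 \right)} \right)} 121 = \left(9 + 6 \frac{1}{2 \left(- \frac{1}{3}\right)}\right) 121 = \left(9 + 6 \cdot \frac{1}{2} \left(-3\right)\right) 121 = \left(9 + 6 \left(- \frac{3}{2}\right)\right) 121 = \left(9 - 9\right) 121 = 0 \cdot 121 = 0$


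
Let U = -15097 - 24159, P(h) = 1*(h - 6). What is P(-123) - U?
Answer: 39127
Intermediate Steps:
P(h) = -6 + h (P(h) = 1*(-6 + h) = -6 + h)
U = -39256
P(-123) - U = (-6 - 123) - 1*(-39256) = -129 + 39256 = 39127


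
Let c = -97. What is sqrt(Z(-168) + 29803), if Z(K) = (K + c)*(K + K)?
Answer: sqrt(118843) ≈ 344.74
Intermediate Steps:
Z(K) = 2*K*(-97 + K) (Z(K) = (K - 97)*(K + K) = (-97 + K)*(2*K) = 2*K*(-97 + K))
sqrt(Z(-168) + 29803) = sqrt(2*(-168)*(-97 - 168) + 29803) = sqrt(2*(-168)*(-265) + 29803) = sqrt(89040 + 29803) = sqrt(118843)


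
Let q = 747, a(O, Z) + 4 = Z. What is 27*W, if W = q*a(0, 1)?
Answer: -60507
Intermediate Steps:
a(O, Z) = -4 + Z
W = -2241 (W = 747*(-4 + 1) = 747*(-3) = -2241)
27*W = 27*(-2241) = -60507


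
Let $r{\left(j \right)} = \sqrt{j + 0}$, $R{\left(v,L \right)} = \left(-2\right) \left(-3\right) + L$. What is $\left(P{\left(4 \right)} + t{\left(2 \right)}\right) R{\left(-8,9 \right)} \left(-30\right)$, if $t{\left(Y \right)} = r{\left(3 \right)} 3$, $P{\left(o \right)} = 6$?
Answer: $-2700 - 1350 \sqrt{3} \approx -5038.3$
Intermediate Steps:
$R{\left(v,L \right)} = 6 + L$
$r{\left(j \right)} = \sqrt{j}$
$t{\left(Y \right)} = 3 \sqrt{3}$ ($t{\left(Y \right)} = \sqrt{3} \cdot 3 = 3 \sqrt{3}$)
$\left(P{\left(4 \right)} + t{\left(2 \right)}\right) R{\left(-8,9 \right)} \left(-30\right) = \left(6 + 3 \sqrt{3}\right) \left(6 + 9\right) \left(-30\right) = \left(6 + 3 \sqrt{3}\right) 15 \left(-30\right) = \left(90 + 45 \sqrt{3}\right) \left(-30\right) = -2700 - 1350 \sqrt{3}$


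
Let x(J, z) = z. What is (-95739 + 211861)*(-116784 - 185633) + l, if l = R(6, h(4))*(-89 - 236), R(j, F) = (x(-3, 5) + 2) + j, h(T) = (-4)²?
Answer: -35117271099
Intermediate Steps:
h(T) = 16
R(j, F) = 7 + j (R(j, F) = (5 + 2) + j = 7 + j)
l = -4225 (l = (7 + 6)*(-89 - 236) = 13*(-325) = -4225)
(-95739 + 211861)*(-116784 - 185633) + l = (-95739 + 211861)*(-116784 - 185633) - 4225 = 116122*(-302417) - 4225 = -35117266874 - 4225 = -35117271099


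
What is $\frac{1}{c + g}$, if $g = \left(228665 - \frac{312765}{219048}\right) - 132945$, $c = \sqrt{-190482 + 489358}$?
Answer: $\frac{510307894141240}{48844349581877331969} - \frac{10662672512 \sqrt{74719}}{48844349581877331969} \approx 1.0388 \cdot 10^{-5}$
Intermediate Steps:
$c = 2 \sqrt{74719}$ ($c = \sqrt{298876} = 2 \sqrt{74719} \approx 546.7$)
$g = \frac{6988987265}{73016}$ ($g = \left(228665 - \frac{104255}{73016}\right) - 132945 = \frac{16696099385}{73016} - 132945 = \frac{6988987265}{73016} \approx 95719.0$)
$\frac{1}{c + g} = \frac{1}{2 \sqrt{74719} + \frac{6988987265}{73016}} = \frac{1}{\frac{6988987265}{73016} + 2 \sqrt{74719}}$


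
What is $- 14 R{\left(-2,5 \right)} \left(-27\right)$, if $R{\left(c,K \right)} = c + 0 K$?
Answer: $-756$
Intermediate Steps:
$R{\left(c,K \right)} = c$ ($R{\left(c,K \right)} = c + 0 = c$)
$- 14 R{\left(-2,5 \right)} \left(-27\right) = \left(-14\right) \left(-2\right) \left(-27\right) = 28 \left(-27\right) = -756$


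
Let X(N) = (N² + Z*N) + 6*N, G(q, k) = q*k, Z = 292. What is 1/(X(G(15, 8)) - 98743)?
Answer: -1/48583 ≈ -2.0583e-5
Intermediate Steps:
G(q, k) = k*q
X(N) = N² + 298*N (X(N) = (N² + 292*N) + 6*N = N² + 298*N)
1/(X(G(15, 8)) - 98743) = 1/((8*15)*(298 + 8*15) - 98743) = 1/(120*(298 + 120) - 98743) = 1/(120*418 - 98743) = 1/(50160 - 98743) = 1/(-48583) = -1/48583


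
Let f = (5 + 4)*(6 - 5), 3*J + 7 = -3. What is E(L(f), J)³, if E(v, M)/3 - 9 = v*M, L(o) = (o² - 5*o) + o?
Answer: -75686967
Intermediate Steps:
J = -10/3 (J = -7/3 + (⅓)*(-3) = -7/3 - 1 = -10/3 ≈ -3.3333)
f = 9 (f = 9*1 = 9)
L(o) = o² - 4*o
E(v, M) = 27 + 3*M*v (E(v, M) = 27 + 3*(v*M) = 27 + 3*(M*v) = 27 + 3*M*v)
E(L(f), J)³ = (27 + 3*(-10/3)*(9*(-4 + 9)))³ = (27 + 3*(-10/3)*(9*5))³ = (27 + 3*(-10/3)*45)³ = (27 - 450)³ = (-423)³ = -75686967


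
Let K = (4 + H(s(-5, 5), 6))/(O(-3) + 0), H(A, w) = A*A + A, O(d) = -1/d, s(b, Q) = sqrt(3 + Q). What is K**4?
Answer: 2244672 + 1181952*sqrt(2) ≈ 3.9162e+6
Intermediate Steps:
H(A, w) = A + A**2 (H(A, w) = A**2 + A = A + A**2)
K = 12 + 6*sqrt(2)*(1 + 2*sqrt(2)) (K = (4 + sqrt(3 + 5)*(1 + sqrt(3 + 5)))/(-1/(-3) + 0) = (4 + sqrt(8)*(1 + sqrt(8)))/(-1*(-1/3) + 0) = (4 + (2*sqrt(2))*(1 + 2*sqrt(2)))/(1/3 + 0) = (4 + 2*sqrt(2)*(1 + 2*sqrt(2)))/(1/3) = (4 + 2*sqrt(2)*(1 + 2*sqrt(2)))*3 = 12 + 6*sqrt(2)*(1 + 2*sqrt(2)) ≈ 44.485)
K**4 = (36 + 6*sqrt(2))**4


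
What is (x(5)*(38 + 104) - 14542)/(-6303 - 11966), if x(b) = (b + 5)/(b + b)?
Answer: 14400/18269 ≈ 0.78822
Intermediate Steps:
x(b) = (5 + b)/(2*b) (x(b) = (5 + b)/((2*b)) = (5 + b)*(1/(2*b)) = (5 + b)/(2*b))
(x(5)*(38 + 104) - 14542)/(-6303 - 11966) = (((½)*(5 + 5)/5)*(38 + 104) - 14542)/(-6303 - 11966) = (((½)*(⅕)*10)*142 - 14542)/(-18269) = (1*142 - 14542)*(-1/18269) = (142 - 14542)*(-1/18269) = -14400*(-1/18269) = 14400/18269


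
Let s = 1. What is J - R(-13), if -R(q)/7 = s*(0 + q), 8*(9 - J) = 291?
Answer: -947/8 ≈ -118.38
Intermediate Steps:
J = -219/8 (J = 9 - 1/8*291 = 9 - 291/8 = -219/8 ≈ -27.375)
R(q) = -7*q (R(q) = -7*(0 + q) = -7*q)
J - R(-13) = -219/8 - (-7)*(-13) = -219/8 - 1*91 = -219/8 - 91 = -947/8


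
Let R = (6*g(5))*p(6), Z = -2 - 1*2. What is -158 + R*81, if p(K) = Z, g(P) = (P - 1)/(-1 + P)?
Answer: -2102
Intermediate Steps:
g(P) = 1 (g(P) = (-1 + P)/(-1 + P) = 1)
Z = -4 (Z = -2 - 2 = -4)
p(K) = -4
R = -24 (R = (6*1)*(-4) = 6*(-4) = -24)
-158 + R*81 = -158 - 24*81 = -158 - 1944 = -2102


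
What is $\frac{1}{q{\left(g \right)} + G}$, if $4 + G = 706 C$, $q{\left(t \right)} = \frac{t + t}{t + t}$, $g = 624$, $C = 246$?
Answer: $\frac{1}{173673} \approx 5.7579 \cdot 10^{-6}$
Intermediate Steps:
$q{\left(t \right)} = 1$ ($q{\left(t \right)} = \frac{2 t}{2 t} = 2 t \frac{1}{2 t} = 1$)
$G = 173672$ ($G = -4 + 706 \cdot 246 = -4 + 173676 = 173672$)
$\frac{1}{q{\left(g \right)} + G} = \frac{1}{1 + 173672} = \frac{1}{173673}$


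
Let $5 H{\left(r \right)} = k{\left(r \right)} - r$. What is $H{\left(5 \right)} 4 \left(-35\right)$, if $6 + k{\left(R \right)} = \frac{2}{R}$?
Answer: $\frac{1484}{5} \approx 296.8$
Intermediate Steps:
$k{\left(R \right)} = -6 + \frac{2}{R}$
$H{\left(r \right)} = - \frac{6}{5} - \frac{r}{5} + \frac{2}{5 r}$ ($H{\left(r \right)} = \frac{\left(-6 + \frac{2}{r}\right) - r}{5} = \frac{-6 - r + \frac{2}{r}}{5} = - \frac{6}{5} - \frac{r}{5} + \frac{2}{5 r}$)
$H{\left(5 \right)} 4 \left(-35\right) = \frac{2 - 5^{2} - 30}{5 \cdot 5} \cdot 4 \left(-35\right) = \frac{1}{5} \cdot \frac{1}{5} \left(2 - 25 - 30\right) 4 \left(-35\right) = \frac{1}{5} \cdot \frac{1}{5} \left(-53\right) 4 \left(-35\right) = \left(- \frac{53}{25}\right) 4 \left(-35\right) = \left(- \frac{212}{25}\right) \left(-35\right) = \frac{1484}{5}$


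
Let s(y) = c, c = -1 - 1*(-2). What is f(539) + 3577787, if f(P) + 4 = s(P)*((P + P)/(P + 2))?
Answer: 1935581681/541 ≈ 3.5778e+6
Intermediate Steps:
c = 1 (c = -1 + 2 = 1)
s(y) = 1
f(P) = -4 + 2*P/(2 + P) (f(P) = -4 + 1*((P + P)/(P + 2)) = -4 + 1*((2*P)/(2 + P)) = -4 + 1*(2*P/(2 + P)) = -4 + 2*P/(2 + P))
f(539) + 3577787 = 2*(-4 - 1*539)/(2 + 539) + 3577787 = 2*(-4 - 539)/541 + 3577787 = 2*(1/541)*(-543) + 3577787 = -1086/541 + 3577787 = 1935581681/541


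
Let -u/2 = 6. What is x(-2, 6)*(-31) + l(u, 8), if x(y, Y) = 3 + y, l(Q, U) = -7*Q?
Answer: 53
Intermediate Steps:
u = -12 (u = -2*6 = -12)
x(-2, 6)*(-31) + l(u, 8) = (3 - 2)*(-31) - 7*(-12) = 1*(-31) + 84 = -31 + 84 = 53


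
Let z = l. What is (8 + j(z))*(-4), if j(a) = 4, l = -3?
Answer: -48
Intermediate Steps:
z = -3
(8 + j(z))*(-4) = (8 + 4)*(-4) = 12*(-4) = -48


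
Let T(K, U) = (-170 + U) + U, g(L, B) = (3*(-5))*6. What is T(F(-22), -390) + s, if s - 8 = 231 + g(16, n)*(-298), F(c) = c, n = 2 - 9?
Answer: 26109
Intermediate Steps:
n = -7
g(L, B) = -90 (g(L, B) = -15*6 = -90)
T(K, U) = -170 + 2*U
s = 27059 (s = 8 + (231 - 90*(-298)) = 8 + (231 + 26820) = 8 + 27051 = 27059)
T(F(-22), -390) + s = (-170 + 2*(-390)) + 27059 = (-170 - 780) + 27059 = -950 + 27059 = 26109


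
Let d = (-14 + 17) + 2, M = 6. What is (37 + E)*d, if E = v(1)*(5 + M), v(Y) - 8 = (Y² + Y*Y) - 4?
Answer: 515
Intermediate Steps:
d = 5 (d = 3 + 2 = 5)
v(Y) = 4 + 2*Y² (v(Y) = 8 + ((Y² + Y*Y) - 4) = 8 + ((Y² + Y²) - 4) = 8 + (2*Y² - 4) = 8 + (-4 + 2*Y²) = 4 + 2*Y²)
E = 66 (E = (4 + 2*1²)*(5 + 6) = (4 + 2*1)*11 = (4 + 2)*11 = 6*11 = 66)
(37 + E)*d = (37 + 66)*5 = 103*5 = 515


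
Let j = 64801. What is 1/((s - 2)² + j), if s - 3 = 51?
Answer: 1/67505 ≈ 1.4814e-5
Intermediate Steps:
s = 54 (s = 3 + 51 = 54)
1/((s - 2)² + j) = 1/((54 - 2)² + 64801) = 1/(52² + 64801) = 1/(2704 + 64801) = 1/67505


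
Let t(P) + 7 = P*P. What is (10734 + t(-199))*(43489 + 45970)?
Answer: 4502292552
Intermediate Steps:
t(P) = -7 + P**2 (t(P) = -7 + P*P = -7 + P**2)
(10734 + t(-199))*(43489 + 45970) = (10734 + (-7 + (-199)**2))*(43489 + 45970) = (10734 + (-7 + 39601))*89459 = (10734 + 39594)*89459 = 50328*89459 = 4502292552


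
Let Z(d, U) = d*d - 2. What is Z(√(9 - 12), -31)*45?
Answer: -225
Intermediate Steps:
Z(d, U) = -2 + d² (Z(d, U) = d² - 2 = -2 + d²)
Z(√(9 - 12), -31)*45 = (-2 + (√(9 - 12))²)*45 = (-2 + (√(-3))²)*45 = (-2 + (I*√3)²)*45 = (-2 - 3)*45 = -5*45 = -225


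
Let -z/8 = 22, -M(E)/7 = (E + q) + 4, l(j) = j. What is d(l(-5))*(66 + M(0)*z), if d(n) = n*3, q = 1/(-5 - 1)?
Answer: -71830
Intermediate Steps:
q = -⅙ (q = 1/(-6) = -⅙ ≈ -0.16667)
M(E) = -161/6 - 7*E (M(E) = -7*((E - ⅙) + 4) = -7*((-⅙ + E) + 4) = -7*(23/6 + E) = -161/6 - 7*E)
d(n) = 3*n
z = -176 (z = -8*22 = -176)
d(l(-5))*(66 + M(0)*z) = (3*(-5))*(66 + (-161/6 - 7*0)*(-176)) = -15*(66 + (-161/6 + 0)*(-176)) = -15*(66 - 161/6*(-176)) = -15*(66 + 14168/3) = -15*14366/3 = -71830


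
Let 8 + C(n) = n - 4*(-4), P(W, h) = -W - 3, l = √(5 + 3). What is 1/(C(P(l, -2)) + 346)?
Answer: 351/123193 + 2*√2/123193 ≈ 0.0028721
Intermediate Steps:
l = 2*√2 (l = √8 = 2*√2 ≈ 2.8284)
P(W, h) = -3 - W
C(n) = 8 + n (C(n) = -8 + (n - 4*(-4)) = -8 + (n + 16) = -8 + (16 + n) = 8 + n)
1/(C(P(l, -2)) + 346) = 1/((8 + (-3 - 2*√2)) + 346) = 1/((5 - 2*√2) + 346) = 1/(351 - 2*√2)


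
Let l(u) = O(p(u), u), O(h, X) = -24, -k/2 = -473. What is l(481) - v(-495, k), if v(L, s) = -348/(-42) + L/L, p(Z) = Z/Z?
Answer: -233/7 ≈ -33.286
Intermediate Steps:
k = 946 (k = -2*(-473) = 946)
p(Z) = 1
v(L, s) = 65/7 (v(L, s) = -348*(-1/42) + 1 = 58/7 + 1 = 65/7)
l(u) = -24
l(481) - v(-495, k) = -24 - 1*65/7 = -24 - 65/7 = -233/7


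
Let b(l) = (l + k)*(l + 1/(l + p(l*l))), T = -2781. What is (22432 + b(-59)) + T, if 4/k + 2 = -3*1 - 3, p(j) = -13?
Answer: 3335375/144 ≈ 23162.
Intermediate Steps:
k = -½ (k = 4/(-2 + (-3*1 - 3)) = 4/(-2 + (-3 - 3)) = 4/(-2 - 6) = 4/(-8) = 4*(-⅛) = -½ ≈ -0.50000)
b(l) = (-½ + l)*(l + 1/(-13 + l)) (b(l) = (l - ½)*(l + 1/(l - 13)) = (-½ + l)*(l + 1/(-13 + l)))
(22432 + b(-59)) + T = (22432 + (-1 - 27*(-59)² + 2*(-59)³ + 15*(-59))/(2*(-13 - 59))) - 2781 = (22432 + (½)*(-1 - 27*3481 + 2*(-205379) - 885)/(-72)) - 2781 = (22432 + (½)*(-1/72)*(-1 - 93987 - 410758 - 885)) - 2781 = (22432 + (½)*(-1/72)*(-505631)) - 2781 = (22432 + 505631/144) - 2781 = 3735839/144 - 2781 = 3335375/144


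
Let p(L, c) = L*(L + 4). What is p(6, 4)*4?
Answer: 240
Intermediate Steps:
p(L, c) = L*(4 + L)
p(6, 4)*4 = (6*(4 + 6))*4 = (6*10)*4 = 60*4 = 240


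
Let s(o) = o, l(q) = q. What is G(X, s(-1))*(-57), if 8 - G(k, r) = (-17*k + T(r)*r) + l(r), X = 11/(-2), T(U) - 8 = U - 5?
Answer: 9405/2 ≈ 4702.5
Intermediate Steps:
T(U) = 3 + U (T(U) = 8 + (U - 5) = 8 + (-5 + U) = 3 + U)
X = -11/2 (X = 11*(-1/2) = -11/2 ≈ -5.5000)
G(k, r) = 8 - r + 17*k - r*(3 + r) (G(k, r) = 8 - ((-17*k + (3 + r)*r) + r) = 8 - ((-17*k + r*(3 + r)) + r) = 8 - (r - 17*k + r*(3 + r)) = 8 + (-r + 17*k - r*(3 + r)) = 8 - r + 17*k - r*(3 + r))
G(X, s(-1))*(-57) = (8 - 1*(-1) + 17*(-11/2) - 1*(-1)*(3 - 1))*(-57) = (8 + 1 - 187/2 - 1*(-1)*2)*(-57) = (8 + 1 - 187/2 + 2)*(-57) = -165/2*(-57) = 9405/2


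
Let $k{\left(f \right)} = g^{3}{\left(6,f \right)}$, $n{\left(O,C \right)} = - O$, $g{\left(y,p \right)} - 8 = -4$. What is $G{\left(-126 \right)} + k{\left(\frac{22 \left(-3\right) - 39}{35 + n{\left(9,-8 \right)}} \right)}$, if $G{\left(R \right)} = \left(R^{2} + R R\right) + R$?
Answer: $31690$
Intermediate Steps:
$g{\left(y,p \right)} = 4$ ($g{\left(y,p \right)} = 8 - 4 = 4$)
$G{\left(R \right)} = R + 2 R^{2}$ ($G{\left(R \right)} = \left(R^{2} + R^{2}\right) + R = 2 R^{2} + R = R + 2 R^{2}$)
$k{\left(f \right)} = 64$ ($k{\left(f \right)} = 4^{3} = 64$)
$G{\left(-126 \right)} + k{\left(\frac{22 \left(-3\right) - 39}{35 + n{\left(9,-8 \right)}} \right)} = - 126 \left(1 + 2 \left(-126\right)\right) + 64 = - 126 \left(1 - 252\right) + 64 = \left(-126\right) \left(-251\right) + 64 = 31626 + 64 = 31690$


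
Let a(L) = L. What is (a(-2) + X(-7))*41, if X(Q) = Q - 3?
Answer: -492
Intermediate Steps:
X(Q) = -3 + Q
(a(-2) + X(-7))*41 = (-2 + (-3 - 7))*41 = (-2 - 10)*41 = -12*41 = -492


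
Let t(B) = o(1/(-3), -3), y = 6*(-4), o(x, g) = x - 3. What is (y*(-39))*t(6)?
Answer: -3120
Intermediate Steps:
o(x, g) = -3 + x
y = -24
t(B) = -10/3 (t(B) = -3 + 1/(-3) = -3 - 1/3 = -10/3)
(y*(-39))*t(6) = -24*(-39)*(-10/3) = 936*(-10/3) = -3120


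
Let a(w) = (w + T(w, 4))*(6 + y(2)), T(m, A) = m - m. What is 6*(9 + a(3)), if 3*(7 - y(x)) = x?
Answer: 276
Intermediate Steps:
y(x) = 7 - x/3
T(m, A) = 0
a(w) = 37*w/3 (a(w) = (w + 0)*(6 + (7 - ⅓*2)) = w*(6 + (7 - ⅔)) = w*(6 + 19/3) = w*(37/3) = 37*w/3)
6*(9 + a(3)) = 6*(9 + (37/3)*3) = 6*(9 + 37) = 6*46 = 276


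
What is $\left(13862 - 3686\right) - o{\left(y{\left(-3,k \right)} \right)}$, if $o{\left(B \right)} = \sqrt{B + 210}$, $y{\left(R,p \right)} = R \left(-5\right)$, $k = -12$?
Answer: $10161$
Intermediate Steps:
$y{\left(R,p \right)} = - 5 R$
$o{\left(B \right)} = \sqrt{210 + B}$
$\left(13862 - 3686\right) - o{\left(y{\left(-3,k \right)} \right)} = \left(13862 - 3686\right) - \sqrt{210 - -15} = \left(13862 - 3686\right) - \sqrt{210 + 15} = 10176 - \sqrt{225} = 10176 - 15 = 10161$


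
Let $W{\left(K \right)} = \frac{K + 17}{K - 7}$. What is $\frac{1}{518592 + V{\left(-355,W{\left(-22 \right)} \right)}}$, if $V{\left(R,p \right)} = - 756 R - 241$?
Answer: $\frac{1}{786731} \approx 1.2711 \cdot 10^{-6}$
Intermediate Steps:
$W{\left(K \right)} = \frac{17 + K}{-7 + K}$
$V{\left(R,p \right)} = -241 - 756 R$
$\frac{1}{518592 + V{\left(-355,W{\left(-22 \right)} \right)}} = \frac{1}{518592 - -268139} = \frac{1}{518592 + \left(-241 + 268380\right)} = \frac{1}{518592 + 268139} = \frac{1}{786731}$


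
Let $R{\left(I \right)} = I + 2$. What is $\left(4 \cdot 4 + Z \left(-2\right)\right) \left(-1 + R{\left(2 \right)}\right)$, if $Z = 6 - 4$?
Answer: $36$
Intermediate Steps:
$Z = 2$
$R{\left(I \right)} = 2 + I$
$\left(4 \cdot 4 + Z \left(-2\right)\right) \left(-1 + R{\left(2 \right)}\right) = \left(4 \cdot 4 + 2 \left(-2\right)\right) \left(-1 + \left(2 + 2\right)\right) = \left(16 - 4\right) \left(-1 + 4\right) = 12 \cdot 3 = 36$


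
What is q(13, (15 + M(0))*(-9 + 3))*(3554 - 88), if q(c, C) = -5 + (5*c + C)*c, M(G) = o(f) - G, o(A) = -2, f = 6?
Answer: -603084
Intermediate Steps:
M(G) = -2 - G
q(c, C) = -5 + c*(C + 5*c) (q(c, C) = -5 + (C + 5*c)*c = -5 + c*(C + 5*c))
q(13, (15 + M(0))*(-9 + 3))*(3554 - 88) = (-5 + 5*13**2 + ((15 + (-2 - 1*0))*(-9 + 3))*13)*(3554 - 88) = (-5 + 5*169 + ((15 + (-2 + 0))*(-6))*13)*3466 = (-5 + 845 + ((15 - 2)*(-6))*13)*3466 = (-5 + 845 + (13*(-6))*13)*3466 = (-5 + 845 - 78*13)*3466 = (-5 + 845 - 1014)*3466 = -174*3466 = -603084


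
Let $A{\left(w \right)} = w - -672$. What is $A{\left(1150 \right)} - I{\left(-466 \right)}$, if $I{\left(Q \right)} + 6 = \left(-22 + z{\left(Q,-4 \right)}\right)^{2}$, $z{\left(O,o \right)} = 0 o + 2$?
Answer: $1428$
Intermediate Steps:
$A{\left(w \right)} = 672 + w$ ($A{\left(w \right)} = w + 672 = 672 + w$)
$z{\left(O,o \right)} = 2$ ($z{\left(O,o \right)} = 0 + 2 = 2$)
$I{\left(Q \right)} = 394$ ($I{\left(Q \right)} = -6 + \left(-22 + 2\right)^{2} = -6 + \left(-20\right)^{2} = -6 + 400 = 394$)
$A{\left(1150 \right)} - I{\left(-466 \right)} = \left(672 + 1150\right) - 394 = 1822 - 394 = 1428$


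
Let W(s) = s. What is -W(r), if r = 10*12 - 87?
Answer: -33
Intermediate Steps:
r = 33 (r = 120 - 87 = 33)
-W(r) = -1*33 = -33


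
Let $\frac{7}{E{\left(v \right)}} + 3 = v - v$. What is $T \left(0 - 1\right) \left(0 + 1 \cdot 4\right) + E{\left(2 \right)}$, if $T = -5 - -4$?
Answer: $\frac{5}{3} \approx 1.6667$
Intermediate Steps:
$E{\left(v \right)} = - \frac{7}{3}$ ($E{\left(v \right)} = \frac{7}{-3 + \left(v - v\right)} = \frac{7}{-3 + 0} = \frac{7}{-3} = 7 \left(- \frac{1}{3}\right) = - \frac{7}{3}$)
$T = -1$ ($T = -5 + 4 = -1$)
$T \left(0 - 1\right) \left(0 + 1 \cdot 4\right) + E{\left(2 \right)} = - (0 - 1) \left(0 + 1 \cdot 4\right) - \frac{7}{3} = \left(-1\right) \left(-1\right) \left(0 + 4\right) - \frac{7}{3} = 1 \cdot 4 - \frac{7}{3} = 4 - \frac{7}{3} = \frac{5}{3}$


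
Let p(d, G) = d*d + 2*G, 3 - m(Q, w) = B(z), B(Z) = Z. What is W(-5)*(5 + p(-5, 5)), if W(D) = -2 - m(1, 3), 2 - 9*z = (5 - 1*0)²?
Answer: -2720/9 ≈ -302.22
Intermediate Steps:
z = -23/9 (z = 2/9 - (5 - 1*0)²/9 = 2/9 - (5 + 0)²/9 = 2/9 - ⅑*5² = 2/9 - ⅑*25 = 2/9 - 25/9 = -23/9 ≈ -2.5556)
m(Q, w) = 50/9 (m(Q, w) = 3 - 1*(-23/9) = 3 + 23/9 = 50/9)
p(d, G) = d² + 2*G
W(D) = -68/9 (W(D) = -2 - 1*50/9 = -2 - 50/9 = -68/9)
W(-5)*(5 + p(-5, 5)) = -68*(5 + ((-5)² + 2*5))/9 = -68*(5 + (25 + 10))/9 = -68*(5 + 35)/9 = -68/9*40 = -2720/9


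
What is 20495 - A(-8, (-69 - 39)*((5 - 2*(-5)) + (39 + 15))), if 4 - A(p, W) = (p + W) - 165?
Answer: 12866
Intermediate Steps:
A(p, W) = 169 - W - p (A(p, W) = 4 - ((p + W) - 165) = 4 - ((W + p) - 165) = 4 - (-165 + W + p) = 4 + (165 - W - p) = 169 - W - p)
20495 - A(-8, (-69 - 39)*((5 - 2*(-5)) + (39 + 15))) = 20495 - (169 - (-69 - 39)*((5 - 2*(-5)) + (39 + 15)) - 1*(-8)) = 20495 - (169 - (-108)*((5 + 10) + 54) + 8) = 20495 - (169 - (-108)*(15 + 54) + 8) = 20495 - (169 - (-108)*69 + 8) = 20495 - (169 - 1*(-7452) + 8) = 20495 - (169 + 7452 + 8) = 20495 - 1*7629 = 20495 - 7629 = 12866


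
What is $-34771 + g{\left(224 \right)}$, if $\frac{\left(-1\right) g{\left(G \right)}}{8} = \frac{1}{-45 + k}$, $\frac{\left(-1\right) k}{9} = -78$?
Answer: $- \frac{22844555}{657} \approx -34771.0$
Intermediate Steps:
$k = 702$ ($k = \left(-9\right) \left(-78\right) = 702$)
$g{\left(G \right)} = - \frac{8}{657}$ ($g{\left(G \right)} = - \frac{8}{-45 + 702} = - \frac{8}{657}$)
$-34771 + g{\left(224 \right)} = -34771 - \frac{8}{657} = - \frac{22844555}{657}$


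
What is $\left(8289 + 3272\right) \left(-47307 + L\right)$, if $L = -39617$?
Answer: $-1004928364$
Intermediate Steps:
$\left(8289 + 3272\right) \left(-47307 + L\right) = \left(8289 + 3272\right) \left(-47307 - 39617\right) = 11561 \left(-86924\right) = -1004928364$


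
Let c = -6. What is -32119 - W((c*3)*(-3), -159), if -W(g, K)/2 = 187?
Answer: -31745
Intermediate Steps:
W(g, K) = -374 (W(g, K) = -2*187 = -374)
-32119 - W((c*3)*(-3), -159) = -32119 - 1*(-374) = -32119 + 374 = -31745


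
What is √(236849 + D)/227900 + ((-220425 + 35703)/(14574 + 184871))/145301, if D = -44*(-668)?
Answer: -184722/28979557945 + √266241/227900 ≈ 0.0022577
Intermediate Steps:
D = 29392
√(236849 + D)/227900 + ((-220425 + 35703)/(14574 + 184871))/145301 = √(236849 + 29392)/227900 + ((-220425 + 35703)/(14574 + 184871))/145301 = √266241*(1/227900) - 184722/199445*(1/145301) = √266241/227900 - 184722*1/199445*(1/145301) = √266241/227900 - 184722/199445*1/145301 = √266241/227900 - 184722/28979557945 = -184722/28979557945 + √266241/227900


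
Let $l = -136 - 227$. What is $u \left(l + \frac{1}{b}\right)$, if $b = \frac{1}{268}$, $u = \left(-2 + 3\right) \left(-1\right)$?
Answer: $95$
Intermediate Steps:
$u = -1$ ($u = 1 \left(-1\right) = -1$)
$b = \frac{1}{268} \approx 0.0037313$
$l = -363$
$u \left(l + \frac{1}{b}\right) = - (-363 + \frac{1}{\frac{1}{268}}) = - (-363 + 268) = \left(-1\right) \left(-95\right) = 95$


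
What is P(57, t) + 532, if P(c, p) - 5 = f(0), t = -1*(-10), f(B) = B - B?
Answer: 537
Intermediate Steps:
f(B) = 0
t = 10
P(c, p) = 5 (P(c, p) = 5 + 0 = 5)
P(57, t) + 532 = 5 + 532 = 537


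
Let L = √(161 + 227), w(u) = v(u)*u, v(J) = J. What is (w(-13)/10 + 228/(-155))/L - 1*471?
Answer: -471 + 4783*√97/60140 ≈ -470.22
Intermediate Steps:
w(u) = u² (w(u) = u*u = u²)
L = 2*√97 (L = √388 = 2*√97 ≈ 19.698)
(w(-13)/10 + 228/(-155))/L - 1*471 = ((-13)²/10 + 228/(-155))/((2*√97)) - 1*471 = (169*(⅒) + 228*(-1/155))*(√97/194) - 471 = (169/10 - 228/155)*(√97/194) - 471 = 4783*(√97/194)/310 - 471 = 4783*√97/60140 - 471 = -471 + 4783*√97/60140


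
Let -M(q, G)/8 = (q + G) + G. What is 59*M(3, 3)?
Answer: -4248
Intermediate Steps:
M(q, G) = -16*G - 8*q (M(q, G) = -8*((q + G) + G) = -8*((G + q) + G) = -8*(q + 2*G) = -16*G - 8*q)
59*M(3, 3) = 59*(-16*3 - 8*3) = 59*(-48 - 24) = 59*(-72) = -4248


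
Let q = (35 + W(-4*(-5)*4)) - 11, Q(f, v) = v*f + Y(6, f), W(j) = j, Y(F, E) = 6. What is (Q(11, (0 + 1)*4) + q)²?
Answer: 23716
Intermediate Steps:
Q(f, v) = 6 + f*v (Q(f, v) = v*f + 6 = f*v + 6 = 6 + f*v)
q = 104 (q = (35 - 4*(-5)*4) - 11 = (35 + 20*4) - 11 = (35 + 80) - 11 = 115 - 11 = 104)
(Q(11, (0 + 1)*4) + q)² = ((6 + 11*((0 + 1)*4)) + 104)² = ((6 + 11*(1*4)) + 104)² = ((6 + 11*4) + 104)² = ((6 + 44) + 104)² = (50 + 104)² = 154² = 23716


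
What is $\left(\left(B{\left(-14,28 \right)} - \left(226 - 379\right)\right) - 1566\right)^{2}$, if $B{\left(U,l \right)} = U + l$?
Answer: $1957201$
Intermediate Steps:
$\left(\left(B{\left(-14,28 \right)} - \left(226 - 379\right)\right) - 1566\right)^{2} = \left(\left(\left(-14 + 28\right) - \left(226 - 379\right)\right) - 1566\right)^{2} = \left(\left(14 - -153\right) - 1566\right)^{2} = \left(\left(14 + 153\right) - 1566\right)^{2} = \left(167 - 1566\right)^{2} = \left(-1399\right)^{2} = 1957201$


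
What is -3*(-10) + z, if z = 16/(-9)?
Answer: 254/9 ≈ 28.222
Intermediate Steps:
z = -16/9 (z = 16*(-⅑) = -16/9 ≈ -1.7778)
-3*(-10) + z = -3*(-10) - 16/9 = 30 - 16/9 = 254/9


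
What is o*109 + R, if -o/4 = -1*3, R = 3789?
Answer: 5097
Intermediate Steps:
o = 12 (o = -(-4)*3 = -4*(-3) = 12)
o*109 + R = 12*109 + 3789 = 1308 + 3789 = 5097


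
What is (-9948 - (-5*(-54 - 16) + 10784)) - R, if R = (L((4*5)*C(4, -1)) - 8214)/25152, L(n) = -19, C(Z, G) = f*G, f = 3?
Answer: -530246231/25152 ≈ -21082.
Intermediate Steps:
C(Z, G) = 3*G
R = -8233/25152 (R = (-19 - 8214)/25152 = -8233*1/25152 = -8233/25152 ≈ -0.32733)
(-9948 - (-5*(-54 - 16) + 10784)) - R = (-9948 - (-5*(-54 - 16) + 10784)) - 1*(-8233/25152) = (-9948 - (-5*(-70) + 10784)) + 8233/25152 = (-9948 - (350 + 10784)) + 8233/25152 = (-9948 - 1*11134) + 8233/25152 = (-9948 - 11134) + 8233/25152 = -21082 + 8233/25152 = -530246231/25152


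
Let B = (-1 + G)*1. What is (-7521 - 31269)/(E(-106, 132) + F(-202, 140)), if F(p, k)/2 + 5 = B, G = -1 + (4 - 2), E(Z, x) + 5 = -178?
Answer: 38790/193 ≈ 200.98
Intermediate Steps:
E(Z, x) = -183 (E(Z, x) = -5 - 178 = -183)
G = 1 (G = -1 + 2 = 1)
B = 0 (B = (-1 + 1)*1 = 0*1 = 0)
F(p, k) = -10 (F(p, k) = -10 + 2*0 = -10 + 0 = -10)
(-7521 - 31269)/(E(-106, 132) + F(-202, 140)) = (-7521 - 31269)/(-183 - 10) = -38790/(-193) = -38790*(-1/193) = 38790/193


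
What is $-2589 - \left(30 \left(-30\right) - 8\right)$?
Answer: $-1681$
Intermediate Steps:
$-2589 - \left(30 \left(-30\right) - 8\right) = -2589 - \left(-900 + \left(-11 + 3\right)\right) = -2589 - \left(-900 - 8\right) = -2589 - -908 = -2589 + 908 = -1681$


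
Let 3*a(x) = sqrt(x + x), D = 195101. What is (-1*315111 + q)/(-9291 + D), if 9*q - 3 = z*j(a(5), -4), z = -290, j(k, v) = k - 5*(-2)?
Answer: -1419448/836145 - 29*sqrt(10)/501687 ≈ -1.6978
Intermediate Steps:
a(x) = sqrt(2)*sqrt(x)/3 (a(x) = sqrt(x + x)/3 = sqrt(2*x)/3 = (sqrt(2)*sqrt(x))/3 = sqrt(2)*sqrt(x)/3)
j(k, v) = 10 + k (j(k, v) = k + 10 = 10 + k)
q = -2897/9 - 290*sqrt(10)/27 (q = 1/3 + (-290*(10 + sqrt(2)*sqrt(5)/3))/9 = 1/3 + (-290*(10 + sqrt(10)/3))/9 = 1/3 + (-2900 - 290*sqrt(10)/3)/9 = 1/3 + (-2900/9 - 290*sqrt(10)/27) = -2897/9 - 290*sqrt(10)/27 ≈ -355.85)
(-1*315111 + q)/(-9291 + D) = (-1*315111 + (-2897/9 - 290*sqrt(10)/27))/(-9291 + 195101) = (-315111 + (-2897/9 - 290*sqrt(10)/27))/185810 = (-2838896/9 - 290*sqrt(10)/27)*(1/185810) = -1419448/836145 - 29*sqrt(10)/501687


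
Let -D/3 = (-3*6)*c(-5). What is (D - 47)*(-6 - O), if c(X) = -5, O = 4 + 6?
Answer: 5072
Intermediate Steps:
O = 10
D = -270 (D = -3*(-3*6)*(-5) = -(-54)*(-5) = -3*90 = -270)
(D - 47)*(-6 - O) = (-270 - 47)*(-6 - 1*10) = -317*(-6 - 10) = -317*(-16) = 5072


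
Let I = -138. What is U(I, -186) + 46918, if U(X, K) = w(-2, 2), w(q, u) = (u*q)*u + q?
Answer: 46908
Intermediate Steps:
w(q, u) = q + q*u² (w(q, u) = (q*u)*u + q = q*u² + q = q + q*u²)
U(X, K) = -10 (U(X, K) = -2*(1 + 2²) = -2*(1 + 4) = -2*5 = -10)
U(I, -186) + 46918 = -10 + 46918 = 46908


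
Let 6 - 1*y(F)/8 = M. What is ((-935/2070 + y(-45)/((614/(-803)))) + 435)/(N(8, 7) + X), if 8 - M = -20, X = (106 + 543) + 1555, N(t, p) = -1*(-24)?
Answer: 84485117/283174344 ≈ 0.29835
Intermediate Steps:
N(t, p) = 24
X = 2204 (X = 649 + 1555 = 2204)
M = 28 (M = 8 - 1*(-20) = 8 + 20 = 28)
y(F) = -176 (y(F) = 48 - 8*28 = 48 - 224 = -176)
((-935/2070 + y(-45)/((614/(-803)))) + 435)/(N(8, 7) + X) = ((-935/2070 - 176/(614/(-803))) + 435)/(24 + 2204) = ((-935*1/2070 - 176/(614*(-1/803))) + 435)/2228 = ((-187/414 - 176/(-614/803)) + 435)*(1/2228) = ((-187/414 - 176*(-803/614)) + 435)*(1/2228) = ((-187/414 + 70664/307) + 435)*(1/2228) = (29197487/127098 + 435)*(1/2228) = (84485117/127098)*(1/2228) = 84485117/283174344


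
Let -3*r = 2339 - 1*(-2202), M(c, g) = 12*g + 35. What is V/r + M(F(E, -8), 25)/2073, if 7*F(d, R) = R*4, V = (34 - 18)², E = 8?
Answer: -70829/9413493 ≈ -0.0075242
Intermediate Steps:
V = 256 (V = 16² = 256)
F(d, R) = 4*R/7 (F(d, R) = (R*4)/7 = (4*R)/7 = 4*R/7)
M(c, g) = 35 + 12*g
r = -4541/3 (r = -(2339 - 1*(-2202))/3 = -(2339 + 2202)/3 = -⅓*4541 = -4541/3 ≈ -1513.7)
V/r + M(F(E, -8), 25)/2073 = 256/(-4541/3) + (35 + 12*25)/2073 = 256*(-3/4541) + (35 + 300)*(1/2073) = -768/4541 + 335*(1/2073) = -768/4541 + 335/2073 = -70829/9413493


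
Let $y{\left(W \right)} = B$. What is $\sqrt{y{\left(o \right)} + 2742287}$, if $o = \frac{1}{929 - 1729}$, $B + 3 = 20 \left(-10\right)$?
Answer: $6 \sqrt{76169} \approx 1655.9$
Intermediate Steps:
$B = -203$ ($B = -3 + 20 \left(-10\right) = -3 - 200 = -203$)
$o = - \frac{1}{800}$ ($o = \frac{1}{-800} = - \frac{1}{800} \approx -0.00125$)
$y{\left(W \right)} = -203$
$\sqrt{y{\left(o \right)} + 2742287} = \sqrt{-203 + 2742287} = \sqrt{2742084} = 6 \sqrt{76169}$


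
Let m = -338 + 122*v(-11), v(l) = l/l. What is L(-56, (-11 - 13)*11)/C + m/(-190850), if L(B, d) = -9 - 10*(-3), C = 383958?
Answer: 14490463/12213064050 ≈ 0.0011865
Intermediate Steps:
v(l) = 1
L(B, d) = 21 (L(B, d) = -9 + 30 = 21)
m = -216 (m = -338 + 122*1 = -338 + 122 = -216)
L(-56, (-11 - 13)*11)/C + m/(-190850) = 21/383958 - 216/(-190850) = 21*(1/383958) - 216*(-1/190850) = 7/127986 + 108/95425 = 14490463/12213064050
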